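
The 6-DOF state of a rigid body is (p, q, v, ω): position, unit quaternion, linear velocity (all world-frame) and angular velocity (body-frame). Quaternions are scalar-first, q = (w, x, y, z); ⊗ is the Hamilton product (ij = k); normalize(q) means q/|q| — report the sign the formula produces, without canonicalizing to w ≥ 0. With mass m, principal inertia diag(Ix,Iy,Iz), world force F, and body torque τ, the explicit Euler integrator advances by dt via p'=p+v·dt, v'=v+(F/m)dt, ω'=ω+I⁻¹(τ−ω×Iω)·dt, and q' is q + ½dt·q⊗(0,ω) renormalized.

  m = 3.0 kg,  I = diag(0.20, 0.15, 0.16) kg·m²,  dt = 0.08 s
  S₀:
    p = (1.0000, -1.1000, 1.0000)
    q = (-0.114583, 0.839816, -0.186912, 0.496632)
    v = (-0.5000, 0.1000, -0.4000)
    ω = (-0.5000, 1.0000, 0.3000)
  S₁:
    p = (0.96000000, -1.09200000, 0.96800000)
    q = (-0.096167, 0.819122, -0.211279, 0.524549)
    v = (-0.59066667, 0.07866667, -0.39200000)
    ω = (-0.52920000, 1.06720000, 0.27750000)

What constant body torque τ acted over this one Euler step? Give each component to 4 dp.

τ = (-0.0700, 0.1200, -0.0200)

rate change Δω = (-0.02920000, 0.06720000, -0.02250000)
gyro term ω₀×Iω₀ = (0.0030, -0.0060, 0.0250)
I·α + gyro = (-0.0700, 0.1200, -0.0200)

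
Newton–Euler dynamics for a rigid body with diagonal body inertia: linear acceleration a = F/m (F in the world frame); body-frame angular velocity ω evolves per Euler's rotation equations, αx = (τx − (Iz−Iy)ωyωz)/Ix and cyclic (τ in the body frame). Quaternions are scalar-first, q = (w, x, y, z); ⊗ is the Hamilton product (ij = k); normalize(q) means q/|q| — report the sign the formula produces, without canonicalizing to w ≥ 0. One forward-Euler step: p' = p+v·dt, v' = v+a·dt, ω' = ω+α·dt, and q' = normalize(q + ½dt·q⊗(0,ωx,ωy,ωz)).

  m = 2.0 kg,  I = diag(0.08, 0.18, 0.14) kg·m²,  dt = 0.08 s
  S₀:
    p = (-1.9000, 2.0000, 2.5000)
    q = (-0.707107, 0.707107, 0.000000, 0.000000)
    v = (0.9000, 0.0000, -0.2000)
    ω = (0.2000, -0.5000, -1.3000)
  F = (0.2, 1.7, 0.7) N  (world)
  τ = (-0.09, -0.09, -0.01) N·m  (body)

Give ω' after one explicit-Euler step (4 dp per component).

α = I⁻¹(τ − ω×Iω) = (-0.8000, -0.5867, 0.0000)
new body rate ω' = (0.1360, -0.5469, -1.3000)

ω' = (0.1360, -0.5469, -1.3000)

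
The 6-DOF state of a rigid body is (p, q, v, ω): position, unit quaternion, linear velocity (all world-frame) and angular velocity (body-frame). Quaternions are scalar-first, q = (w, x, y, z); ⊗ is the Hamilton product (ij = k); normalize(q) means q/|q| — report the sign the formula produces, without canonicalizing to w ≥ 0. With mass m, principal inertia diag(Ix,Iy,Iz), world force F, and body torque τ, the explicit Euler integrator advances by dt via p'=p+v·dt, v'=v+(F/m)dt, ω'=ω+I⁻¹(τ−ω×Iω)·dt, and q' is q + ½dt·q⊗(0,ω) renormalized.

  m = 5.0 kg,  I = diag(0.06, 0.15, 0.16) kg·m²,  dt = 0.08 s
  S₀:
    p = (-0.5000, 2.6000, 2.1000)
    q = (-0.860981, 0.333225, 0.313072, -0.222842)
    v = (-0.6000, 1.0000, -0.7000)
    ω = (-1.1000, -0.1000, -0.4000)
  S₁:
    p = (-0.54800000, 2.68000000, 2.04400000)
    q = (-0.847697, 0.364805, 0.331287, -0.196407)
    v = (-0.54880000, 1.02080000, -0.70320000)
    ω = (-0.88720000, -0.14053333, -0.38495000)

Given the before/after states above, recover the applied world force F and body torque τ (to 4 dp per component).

Δω = ω₁−ω₀ = (0.21280000, -0.04053333, 0.01505000)
applied torque τ = (0.1600, -0.1200, 0.0400)
v₁ − v₀ = (0.05120000, 0.02080000, -0.00320000)
m·(v₁−v₀)/dt = (3.2000, 1.3000, -0.2000)

F = (3.2000, 1.3000, -0.2000)
τ = (0.1600, -0.1200, 0.0400)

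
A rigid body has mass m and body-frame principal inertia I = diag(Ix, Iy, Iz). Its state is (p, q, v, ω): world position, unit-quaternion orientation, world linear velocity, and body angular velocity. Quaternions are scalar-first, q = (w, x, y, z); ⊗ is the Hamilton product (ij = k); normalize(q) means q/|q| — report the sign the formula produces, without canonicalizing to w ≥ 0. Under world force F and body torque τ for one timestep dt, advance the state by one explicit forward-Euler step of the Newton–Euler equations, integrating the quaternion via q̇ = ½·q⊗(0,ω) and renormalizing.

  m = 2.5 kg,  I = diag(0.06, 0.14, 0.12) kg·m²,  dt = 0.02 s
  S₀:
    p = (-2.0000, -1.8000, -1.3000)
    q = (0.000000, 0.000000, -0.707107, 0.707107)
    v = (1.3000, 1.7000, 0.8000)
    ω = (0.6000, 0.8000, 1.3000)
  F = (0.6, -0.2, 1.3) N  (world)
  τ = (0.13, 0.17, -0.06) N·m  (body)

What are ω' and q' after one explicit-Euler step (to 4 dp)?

α = I⁻¹(τ − ω×Iω) = (2.5133, 1.5486, -0.8200)
new body rate ω' = (0.6503, 0.8310, 1.2836)
Hamilton product q⊗(0,ω) = (-0.3535535, -1.4849247, 0.4242642, 0.4242642)
updated quaternion q' = (-0.0035, -0.0148, -0.7028, 0.7113)

ω' = (0.6503, 0.8310, 1.2836)
q' = (-0.0035, -0.0148, -0.7028, 0.7113)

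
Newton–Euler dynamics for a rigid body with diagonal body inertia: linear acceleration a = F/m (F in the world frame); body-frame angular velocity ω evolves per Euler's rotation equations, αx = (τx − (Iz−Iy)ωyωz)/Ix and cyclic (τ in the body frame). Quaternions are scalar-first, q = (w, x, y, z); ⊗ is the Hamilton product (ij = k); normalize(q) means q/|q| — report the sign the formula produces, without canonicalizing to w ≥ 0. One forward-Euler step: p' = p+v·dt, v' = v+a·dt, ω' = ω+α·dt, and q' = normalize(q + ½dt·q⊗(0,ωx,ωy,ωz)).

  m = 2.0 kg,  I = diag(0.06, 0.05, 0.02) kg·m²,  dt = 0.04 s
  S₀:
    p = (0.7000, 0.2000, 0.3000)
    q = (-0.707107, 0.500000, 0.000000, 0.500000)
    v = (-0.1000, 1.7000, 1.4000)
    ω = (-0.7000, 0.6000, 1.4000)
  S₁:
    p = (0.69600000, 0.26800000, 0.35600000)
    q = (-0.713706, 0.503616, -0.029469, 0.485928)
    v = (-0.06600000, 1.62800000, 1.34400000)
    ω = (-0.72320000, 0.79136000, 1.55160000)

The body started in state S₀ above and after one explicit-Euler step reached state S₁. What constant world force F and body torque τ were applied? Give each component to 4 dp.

F = (1.7000, -3.6000, -2.8000)
τ = (-0.0600, 0.2000, 0.0800)

velocity change Δv = (0.03400000, -0.07200000, -0.05600000)
applied force F = (1.7000, -3.6000, -2.8000)
rate change Δω = (-0.02320000, 0.19136000, 0.15160000)
precession coupling = (-0.0252, -0.0392, 0.0042)
τ = I·(Δω/dt) + ω₀×(Iω₀) = (-0.0600, 0.2000, 0.0800)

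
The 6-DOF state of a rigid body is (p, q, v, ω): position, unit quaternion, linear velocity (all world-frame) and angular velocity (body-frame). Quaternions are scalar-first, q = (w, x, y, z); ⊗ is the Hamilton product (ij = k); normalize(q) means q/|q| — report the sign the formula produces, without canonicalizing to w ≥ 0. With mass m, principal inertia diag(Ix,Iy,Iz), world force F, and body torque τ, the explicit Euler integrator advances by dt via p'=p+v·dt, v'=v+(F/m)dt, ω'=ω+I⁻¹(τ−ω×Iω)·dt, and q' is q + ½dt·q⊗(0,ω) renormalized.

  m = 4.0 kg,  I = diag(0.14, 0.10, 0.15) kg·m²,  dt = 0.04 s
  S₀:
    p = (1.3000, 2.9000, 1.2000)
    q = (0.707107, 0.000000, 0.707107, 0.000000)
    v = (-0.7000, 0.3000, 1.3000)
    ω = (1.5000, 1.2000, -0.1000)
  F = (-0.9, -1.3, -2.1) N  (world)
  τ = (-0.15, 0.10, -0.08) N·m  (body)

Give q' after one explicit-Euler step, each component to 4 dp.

q' = (0.6896, 0.0198, 0.7235, -0.0226)

2q̇ = q⊗(0,ω) = (-0.8485284, 0.9899498, 0.8485284, -1.1313712)
q + ½dt·q⊗(0,ω), renormalized = (0.6896, 0.0198, 0.7235, -0.0226)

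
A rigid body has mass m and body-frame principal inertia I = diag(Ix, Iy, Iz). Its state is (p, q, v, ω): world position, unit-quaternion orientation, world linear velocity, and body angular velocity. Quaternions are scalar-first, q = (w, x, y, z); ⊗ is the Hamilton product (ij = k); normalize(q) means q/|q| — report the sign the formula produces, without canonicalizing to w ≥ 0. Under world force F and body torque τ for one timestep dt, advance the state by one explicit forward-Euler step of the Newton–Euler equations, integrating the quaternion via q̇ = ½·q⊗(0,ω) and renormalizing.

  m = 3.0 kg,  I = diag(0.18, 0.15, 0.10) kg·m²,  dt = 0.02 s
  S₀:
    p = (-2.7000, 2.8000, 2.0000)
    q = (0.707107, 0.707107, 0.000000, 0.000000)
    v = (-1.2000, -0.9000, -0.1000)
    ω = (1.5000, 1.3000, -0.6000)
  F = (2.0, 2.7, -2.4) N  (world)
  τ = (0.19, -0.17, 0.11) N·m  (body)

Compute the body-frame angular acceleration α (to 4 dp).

α = (0.8389, -0.6533, 1.6850)

gyro term ω×Iω = (0.0390, -0.0720, -0.0585)
angular accel α = (0.8389, -0.6533, 1.6850)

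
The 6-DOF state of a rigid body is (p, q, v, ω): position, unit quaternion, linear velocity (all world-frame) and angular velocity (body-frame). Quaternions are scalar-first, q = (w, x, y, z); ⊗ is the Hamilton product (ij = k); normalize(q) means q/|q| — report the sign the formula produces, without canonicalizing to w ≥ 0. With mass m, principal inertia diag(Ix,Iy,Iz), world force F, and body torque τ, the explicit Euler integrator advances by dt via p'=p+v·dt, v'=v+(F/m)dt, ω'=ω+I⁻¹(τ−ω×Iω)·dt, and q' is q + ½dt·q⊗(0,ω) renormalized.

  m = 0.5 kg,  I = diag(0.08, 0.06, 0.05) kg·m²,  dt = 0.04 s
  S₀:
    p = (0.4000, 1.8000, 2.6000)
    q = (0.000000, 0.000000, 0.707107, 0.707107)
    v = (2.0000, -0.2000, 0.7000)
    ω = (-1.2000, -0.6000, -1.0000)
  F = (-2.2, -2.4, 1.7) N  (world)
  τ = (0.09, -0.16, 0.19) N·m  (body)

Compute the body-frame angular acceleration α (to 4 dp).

α = (1.2000, -3.2667, 4.0880)

ω×(Iω) gyroscopic = (-0.0060, 0.0360, -0.0144)
(τ − ω×Iω)/I = (1.2000, -3.2667, 4.0880)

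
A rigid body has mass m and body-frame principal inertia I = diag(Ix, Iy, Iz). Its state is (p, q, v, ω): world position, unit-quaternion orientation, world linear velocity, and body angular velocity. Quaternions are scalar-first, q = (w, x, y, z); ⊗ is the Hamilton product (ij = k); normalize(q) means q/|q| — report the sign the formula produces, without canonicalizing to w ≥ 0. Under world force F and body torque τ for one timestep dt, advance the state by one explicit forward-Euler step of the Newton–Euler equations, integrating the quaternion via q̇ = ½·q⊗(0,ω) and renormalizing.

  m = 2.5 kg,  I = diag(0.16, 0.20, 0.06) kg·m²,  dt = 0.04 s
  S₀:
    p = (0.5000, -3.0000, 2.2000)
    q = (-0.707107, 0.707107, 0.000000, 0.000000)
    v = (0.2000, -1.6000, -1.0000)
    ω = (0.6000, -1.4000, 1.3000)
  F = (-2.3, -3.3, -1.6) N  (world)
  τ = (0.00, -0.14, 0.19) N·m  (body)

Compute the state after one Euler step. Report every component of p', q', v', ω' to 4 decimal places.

ω×(Iω) gyroscopic = (0.2548, 0.0780, -0.0336)
angular accel α = (-1.5925, -1.0900, 3.7267)
ω + α·dt = (0.5363, -1.4436, 1.4491)
q⊗(0,ω) = (-0.4242642, -0.4242642, 0.0707107, -1.9091889)
q' = normalize(q + ½dt·q⊗(0,ω)) = (-0.7150, 0.6981, 0.0014, -0.0382)
a = F/m = (-0.9200, -1.3200, -0.6400)
p' = p + v·dt = (0.5080, -3.0640, 2.1600)
new velocity v' = (0.1632, -1.6528, -1.0256)

p' = (0.5080, -3.0640, 2.1600)
q' = (-0.7150, 0.6981, 0.0014, -0.0382)
v' = (0.1632, -1.6528, -1.0256)
ω' = (0.5363, -1.4436, 1.4491)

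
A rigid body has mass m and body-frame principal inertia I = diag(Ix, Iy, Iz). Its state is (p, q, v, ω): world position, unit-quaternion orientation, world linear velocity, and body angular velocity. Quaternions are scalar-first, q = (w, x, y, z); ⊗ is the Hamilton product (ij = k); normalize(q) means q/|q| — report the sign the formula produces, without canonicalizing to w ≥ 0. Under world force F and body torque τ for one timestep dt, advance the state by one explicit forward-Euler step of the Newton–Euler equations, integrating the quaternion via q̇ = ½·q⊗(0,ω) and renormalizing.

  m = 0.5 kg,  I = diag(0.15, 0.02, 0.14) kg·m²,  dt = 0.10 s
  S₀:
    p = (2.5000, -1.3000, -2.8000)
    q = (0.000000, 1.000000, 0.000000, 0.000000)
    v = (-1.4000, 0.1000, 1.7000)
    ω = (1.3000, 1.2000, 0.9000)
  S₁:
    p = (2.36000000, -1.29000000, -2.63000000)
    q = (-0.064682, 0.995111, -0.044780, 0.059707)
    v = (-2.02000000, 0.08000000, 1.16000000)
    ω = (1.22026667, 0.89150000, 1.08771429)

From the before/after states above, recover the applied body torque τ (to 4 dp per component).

ω₁ − ω₀ = (-0.07973333, -0.30850000, 0.18771429)
precession coupling = (0.1296, 0.0117, -0.2028)
τ = I·(Δω/dt) + ω₀×(Iω₀) = (0.0100, -0.0500, 0.0600)

τ = (0.0100, -0.0500, 0.0600)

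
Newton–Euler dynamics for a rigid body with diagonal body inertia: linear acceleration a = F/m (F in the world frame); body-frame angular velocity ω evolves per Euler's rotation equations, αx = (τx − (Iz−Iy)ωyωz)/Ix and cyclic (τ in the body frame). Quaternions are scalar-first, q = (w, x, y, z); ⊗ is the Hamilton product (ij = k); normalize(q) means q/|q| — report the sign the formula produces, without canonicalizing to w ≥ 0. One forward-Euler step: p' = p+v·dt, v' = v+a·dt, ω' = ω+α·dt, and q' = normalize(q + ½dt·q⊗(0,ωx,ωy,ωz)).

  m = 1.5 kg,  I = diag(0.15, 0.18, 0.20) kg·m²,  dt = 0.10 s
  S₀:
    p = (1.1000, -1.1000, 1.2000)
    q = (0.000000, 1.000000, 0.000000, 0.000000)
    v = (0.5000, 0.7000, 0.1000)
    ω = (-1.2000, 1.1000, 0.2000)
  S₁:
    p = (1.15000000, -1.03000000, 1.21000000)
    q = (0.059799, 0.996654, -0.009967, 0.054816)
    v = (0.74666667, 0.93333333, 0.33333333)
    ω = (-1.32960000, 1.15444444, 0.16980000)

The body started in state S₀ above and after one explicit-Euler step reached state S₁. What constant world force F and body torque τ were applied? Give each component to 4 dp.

rate change Δω = (-0.12960000, 0.05444444, -0.03020000)
τ = I·(Δω/dt) + ω₀×(Iω₀) = (-0.1900, 0.1100, -0.1000)
Δv = v₁−v₀ = (0.24666667, 0.23333333, 0.23333333)
F = m·Δv/dt = (3.7000, 3.5000, 3.5000)

F = (3.7000, 3.5000, 3.5000)
τ = (-0.1900, 0.1100, -0.1000)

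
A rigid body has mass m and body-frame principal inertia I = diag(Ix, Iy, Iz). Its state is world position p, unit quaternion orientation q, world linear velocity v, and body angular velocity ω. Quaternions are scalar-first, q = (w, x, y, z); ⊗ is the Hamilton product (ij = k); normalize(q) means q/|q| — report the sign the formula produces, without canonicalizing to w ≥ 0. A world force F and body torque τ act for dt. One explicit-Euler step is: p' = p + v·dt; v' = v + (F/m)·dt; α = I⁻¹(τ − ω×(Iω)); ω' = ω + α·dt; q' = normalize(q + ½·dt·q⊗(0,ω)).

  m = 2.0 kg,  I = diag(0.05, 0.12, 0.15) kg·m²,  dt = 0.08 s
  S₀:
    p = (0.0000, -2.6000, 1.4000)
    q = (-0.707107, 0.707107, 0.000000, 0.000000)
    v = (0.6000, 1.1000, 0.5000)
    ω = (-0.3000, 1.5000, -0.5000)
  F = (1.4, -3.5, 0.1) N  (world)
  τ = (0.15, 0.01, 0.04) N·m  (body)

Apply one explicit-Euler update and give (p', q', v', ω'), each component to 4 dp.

p' = (0.0480, -2.5120, 1.4400)
q' = (-0.6972, 0.7141, -0.0282, 0.0565)
v' = (0.6560, 0.9600, 0.5040)
ω' = (-0.0240, 1.5167, -0.4619)

angular accel α = (3.4500, 0.2083, 0.4767)
new body rate ω' = (-0.0240, 1.5167, -0.4619)
q⊗(0,ω) = (0.2121321, 0.2121321, -0.7071070, 1.4142140)
updated quaternion q' = (-0.6972, 0.7141, -0.0282, 0.0565)
linear accel F/m = (0.7000, -1.7500, 0.0500)
p' = p + v·dt = (0.0480, -2.5120, 1.4400)
new velocity v' = (0.6560, 0.9600, 0.5040)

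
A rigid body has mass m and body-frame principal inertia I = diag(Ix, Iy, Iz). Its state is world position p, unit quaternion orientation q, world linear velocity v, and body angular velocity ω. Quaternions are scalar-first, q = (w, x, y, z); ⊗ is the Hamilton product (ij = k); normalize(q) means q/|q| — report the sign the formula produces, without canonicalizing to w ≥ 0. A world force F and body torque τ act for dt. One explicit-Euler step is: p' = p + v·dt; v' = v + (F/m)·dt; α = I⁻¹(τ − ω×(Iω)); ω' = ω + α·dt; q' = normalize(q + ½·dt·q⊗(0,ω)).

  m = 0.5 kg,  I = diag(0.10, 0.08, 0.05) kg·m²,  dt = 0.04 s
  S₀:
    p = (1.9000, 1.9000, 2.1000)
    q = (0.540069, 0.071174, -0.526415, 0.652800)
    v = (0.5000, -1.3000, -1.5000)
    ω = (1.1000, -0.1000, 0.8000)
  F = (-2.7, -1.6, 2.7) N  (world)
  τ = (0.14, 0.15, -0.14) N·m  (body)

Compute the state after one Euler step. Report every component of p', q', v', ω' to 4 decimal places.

p' = (1.9200, 1.8480, 2.0400)
q' = (0.5268, 0.0759, -0.5141, 0.6726)
v' = (0.2840, -1.4280, -1.2840)
ω' = (1.1550, -0.0470, 0.6862)

p' = p + v·dt = (1.9200, 1.8480, 2.0400)
v' = v + a·dt = (0.2840, -1.4280, -1.2840)
ω×(Iω) gyroscopic = (0.0024, 0.0440, 0.0022)
angular accel α = (1.3760, 1.3250, -2.8440)
new body rate ω' = (1.1550, -0.0470, 0.6862)
2q̇ = q⊗(0,ω) = (-0.6531729, 0.2382239, 0.6071339, 1.0039943)
updated quaternion q' = (0.5268, 0.0759, -0.5141, 0.6726)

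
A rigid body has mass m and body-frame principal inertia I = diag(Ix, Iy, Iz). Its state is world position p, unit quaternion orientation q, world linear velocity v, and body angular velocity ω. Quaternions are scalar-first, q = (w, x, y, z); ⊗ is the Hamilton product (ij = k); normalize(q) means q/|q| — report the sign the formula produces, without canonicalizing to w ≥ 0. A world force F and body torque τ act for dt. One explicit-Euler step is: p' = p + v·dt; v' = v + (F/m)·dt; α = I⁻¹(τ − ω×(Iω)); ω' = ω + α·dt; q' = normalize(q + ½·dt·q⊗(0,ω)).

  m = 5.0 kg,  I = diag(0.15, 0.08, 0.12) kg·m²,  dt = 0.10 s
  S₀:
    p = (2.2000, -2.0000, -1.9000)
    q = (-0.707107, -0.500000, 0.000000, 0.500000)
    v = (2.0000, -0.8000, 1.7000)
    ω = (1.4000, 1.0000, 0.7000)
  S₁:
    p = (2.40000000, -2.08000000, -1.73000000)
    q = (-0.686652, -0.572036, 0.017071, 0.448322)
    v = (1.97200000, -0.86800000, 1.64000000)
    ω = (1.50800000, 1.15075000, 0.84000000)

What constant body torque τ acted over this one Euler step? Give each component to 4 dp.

Δω = ω₁−ω₀ = (0.10800000, 0.15075000, 0.14000000)
I·α + gyro = (0.1900, 0.1500, 0.0700)

τ = (0.1900, 0.1500, 0.0700)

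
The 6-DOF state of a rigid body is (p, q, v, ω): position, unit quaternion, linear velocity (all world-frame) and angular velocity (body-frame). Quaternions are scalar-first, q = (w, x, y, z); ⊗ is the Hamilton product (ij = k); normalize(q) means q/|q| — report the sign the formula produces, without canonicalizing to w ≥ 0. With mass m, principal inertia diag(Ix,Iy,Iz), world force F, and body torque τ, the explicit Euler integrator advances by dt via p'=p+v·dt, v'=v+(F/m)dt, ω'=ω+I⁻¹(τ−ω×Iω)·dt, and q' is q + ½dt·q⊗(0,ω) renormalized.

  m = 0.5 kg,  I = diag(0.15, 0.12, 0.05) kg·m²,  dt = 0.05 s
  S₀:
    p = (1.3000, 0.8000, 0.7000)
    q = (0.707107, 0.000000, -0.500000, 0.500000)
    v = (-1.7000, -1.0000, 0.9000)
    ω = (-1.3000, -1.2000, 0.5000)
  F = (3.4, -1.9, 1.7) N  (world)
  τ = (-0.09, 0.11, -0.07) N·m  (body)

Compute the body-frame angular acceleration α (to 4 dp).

α = (-0.8800, 1.4583, -0.4640)

ω×(Iω) gyroscopic = (0.0420, -0.0650, -0.0468)
angular accel α = (-0.8800, 1.4583, -0.4640)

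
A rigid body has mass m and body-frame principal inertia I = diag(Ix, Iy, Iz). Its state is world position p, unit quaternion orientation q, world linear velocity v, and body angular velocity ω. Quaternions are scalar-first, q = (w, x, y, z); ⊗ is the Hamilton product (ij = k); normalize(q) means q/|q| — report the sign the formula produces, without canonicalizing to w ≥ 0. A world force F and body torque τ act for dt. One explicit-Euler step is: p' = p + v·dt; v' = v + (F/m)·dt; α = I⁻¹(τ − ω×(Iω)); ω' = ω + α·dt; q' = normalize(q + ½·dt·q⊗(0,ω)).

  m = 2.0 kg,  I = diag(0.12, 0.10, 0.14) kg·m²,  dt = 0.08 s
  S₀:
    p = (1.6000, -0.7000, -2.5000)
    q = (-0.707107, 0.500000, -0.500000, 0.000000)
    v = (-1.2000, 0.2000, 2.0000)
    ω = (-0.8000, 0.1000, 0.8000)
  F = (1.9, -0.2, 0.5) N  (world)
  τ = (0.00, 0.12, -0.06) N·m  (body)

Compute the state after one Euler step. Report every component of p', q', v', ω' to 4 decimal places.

p' = (1.5040, -0.6840, -2.3400)
q' = (-0.6884, 0.5061, -0.5183, -0.0366)
v' = (-1.1240, 0.1920, 2.0200)
ω' = (-0.8021, 0.1858, 0.7648)

new position p' = (1.5040, -0.6840, -2.3400)
v + (F/m)dt = (-1.1240, 0.1920, 2.0200)
gyro term ω×Iω = (0.0032, 0.0128, 0.0016)
(τ − ω×Iω)/I = (-0.0267, 1.0720, -0.4400)
ω + α·dt = (-0.8021, 0.1858, 0.7648)
Hamilton product q⊗(0,ω) = (0.4500000, 0.1656856, -0.4707107, -0.9156856)
updated quaternion q' = (-0.6884, 0.5061, -0.5183, -0.0366)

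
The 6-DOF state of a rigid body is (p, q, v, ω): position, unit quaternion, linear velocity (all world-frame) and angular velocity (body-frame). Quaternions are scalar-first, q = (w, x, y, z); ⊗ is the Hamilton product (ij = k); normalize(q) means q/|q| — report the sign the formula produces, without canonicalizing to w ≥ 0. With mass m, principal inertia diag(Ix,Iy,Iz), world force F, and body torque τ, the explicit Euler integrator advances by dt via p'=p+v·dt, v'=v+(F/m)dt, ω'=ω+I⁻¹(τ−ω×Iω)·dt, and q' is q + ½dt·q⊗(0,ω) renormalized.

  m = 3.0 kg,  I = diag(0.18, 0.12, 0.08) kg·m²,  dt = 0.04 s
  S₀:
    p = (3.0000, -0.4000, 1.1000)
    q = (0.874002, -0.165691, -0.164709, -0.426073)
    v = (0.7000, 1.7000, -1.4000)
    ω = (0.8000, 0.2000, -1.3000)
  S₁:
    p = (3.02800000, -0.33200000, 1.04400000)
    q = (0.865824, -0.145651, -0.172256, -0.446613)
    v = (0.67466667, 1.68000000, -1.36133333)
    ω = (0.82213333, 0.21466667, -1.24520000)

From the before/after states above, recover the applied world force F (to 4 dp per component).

F = (-1.9000, -1.5000, 2.9000)

Δv = v₁−v₀ = (-0.02533333, -0.02000000, 0.03866667)
applied force F = (-1.9000, -1.5000, 2.9000)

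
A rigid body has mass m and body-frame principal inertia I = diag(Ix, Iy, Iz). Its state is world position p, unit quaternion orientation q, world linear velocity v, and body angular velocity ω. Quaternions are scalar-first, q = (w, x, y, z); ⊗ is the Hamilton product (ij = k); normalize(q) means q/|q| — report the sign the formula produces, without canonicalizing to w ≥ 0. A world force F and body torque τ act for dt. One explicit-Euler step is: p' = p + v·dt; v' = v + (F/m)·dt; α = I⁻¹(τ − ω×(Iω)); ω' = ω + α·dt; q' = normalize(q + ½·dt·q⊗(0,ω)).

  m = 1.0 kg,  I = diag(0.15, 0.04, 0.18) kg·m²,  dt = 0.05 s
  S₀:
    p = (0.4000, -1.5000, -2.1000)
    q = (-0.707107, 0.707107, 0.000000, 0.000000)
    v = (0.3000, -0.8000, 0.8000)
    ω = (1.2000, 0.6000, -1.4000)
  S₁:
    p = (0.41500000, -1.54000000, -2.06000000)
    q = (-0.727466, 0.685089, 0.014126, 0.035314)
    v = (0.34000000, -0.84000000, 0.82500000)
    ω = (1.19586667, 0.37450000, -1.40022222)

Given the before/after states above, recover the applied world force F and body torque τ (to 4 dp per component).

F = (0.8000, -0.8000, 0.5000)
τ = (-0.1300, -0.1300, -0.0800)

rate change Δω = (-0.00413333, -0.22550000, -0.00022222)
ω₀×(Iω₀) = (-0.1176, 0.0504, -0.0792)
I·α + gyro = (-0.1300, -0.1300, -0.0800)
v₁ − v₀ = (0.04000000, -0.04000000, 0.02500000)
m·(v₁−v₀)/dt = (0.8000, -0.8000, 0.5000)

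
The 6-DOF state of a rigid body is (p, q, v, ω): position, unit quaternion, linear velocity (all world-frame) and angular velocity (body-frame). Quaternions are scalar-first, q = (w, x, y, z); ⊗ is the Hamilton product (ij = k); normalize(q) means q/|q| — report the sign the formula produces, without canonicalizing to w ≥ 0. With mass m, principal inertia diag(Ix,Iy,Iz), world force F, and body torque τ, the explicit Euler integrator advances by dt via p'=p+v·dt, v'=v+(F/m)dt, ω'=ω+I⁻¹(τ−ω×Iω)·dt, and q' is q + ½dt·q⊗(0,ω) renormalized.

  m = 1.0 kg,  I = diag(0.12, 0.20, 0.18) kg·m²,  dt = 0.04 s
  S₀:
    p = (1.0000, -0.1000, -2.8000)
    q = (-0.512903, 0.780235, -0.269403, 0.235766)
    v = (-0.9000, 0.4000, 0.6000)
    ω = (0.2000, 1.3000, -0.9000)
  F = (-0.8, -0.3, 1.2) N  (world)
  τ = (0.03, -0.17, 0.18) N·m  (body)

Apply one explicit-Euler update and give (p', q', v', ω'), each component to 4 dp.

a = (-0.8000, -0.3000, 1.2000)
p + v·dt = (0.9640, -0.0840, -2.7760)
new velocity v' = (-0.9320, 0.3880, 0.6480)
ω×(Iω) gyroscopic = (0.0234, 0.0108, 0.0208)
angular accel α = (0.0550, -0.9040, 0.8844)
new body rate ω' = (0.2022, 1.2638, -0.8646)
q⊗(0,ω) = (0.4063663, -0.1666137, 0.0825908, 1.5297988)
updated quaternion q' = (-0.5045, 0.7765, -0.2676, 0.2662)

p' = (0.9640, -0.0840, -2.7760)
q' = (-0.5045, 0.7765, -0.2676, 0.2662)
v' = (-0.9320, 0.3880, 0.6480)
ω' = (0.2022, 1.2638, -0.8646)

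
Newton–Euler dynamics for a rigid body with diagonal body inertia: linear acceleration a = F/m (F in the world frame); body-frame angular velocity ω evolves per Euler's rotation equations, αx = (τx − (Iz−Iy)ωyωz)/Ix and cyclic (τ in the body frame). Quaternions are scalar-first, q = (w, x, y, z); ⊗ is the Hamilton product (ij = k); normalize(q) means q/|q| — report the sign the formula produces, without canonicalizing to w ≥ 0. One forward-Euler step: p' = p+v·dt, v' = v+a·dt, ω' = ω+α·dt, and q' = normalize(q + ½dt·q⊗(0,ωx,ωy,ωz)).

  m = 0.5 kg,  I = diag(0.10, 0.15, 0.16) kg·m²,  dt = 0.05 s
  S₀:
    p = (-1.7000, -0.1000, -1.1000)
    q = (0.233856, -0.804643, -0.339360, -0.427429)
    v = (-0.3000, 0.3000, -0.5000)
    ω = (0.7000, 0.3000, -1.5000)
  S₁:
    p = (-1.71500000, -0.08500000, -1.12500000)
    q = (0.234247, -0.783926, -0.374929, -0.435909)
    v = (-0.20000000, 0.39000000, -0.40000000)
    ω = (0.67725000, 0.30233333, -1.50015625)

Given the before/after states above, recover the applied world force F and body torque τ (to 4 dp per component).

F = (1.0000, 0.9000, 1.0000)
τ = (-0.0500, 0.0700, 0.0100)

velocity change Δv = (0.10000000, 0.09000000, 0.10000000)
applied force F = (1.0000, 0.9000, 1.0000)
ω₁ − ω₀ = (-0.02275000, 0.00233333, -0.00015625)
τ = I·(Δω/dt) + ω₀×(Iω₀) = (-0.0500, 0.0700, 0.0100)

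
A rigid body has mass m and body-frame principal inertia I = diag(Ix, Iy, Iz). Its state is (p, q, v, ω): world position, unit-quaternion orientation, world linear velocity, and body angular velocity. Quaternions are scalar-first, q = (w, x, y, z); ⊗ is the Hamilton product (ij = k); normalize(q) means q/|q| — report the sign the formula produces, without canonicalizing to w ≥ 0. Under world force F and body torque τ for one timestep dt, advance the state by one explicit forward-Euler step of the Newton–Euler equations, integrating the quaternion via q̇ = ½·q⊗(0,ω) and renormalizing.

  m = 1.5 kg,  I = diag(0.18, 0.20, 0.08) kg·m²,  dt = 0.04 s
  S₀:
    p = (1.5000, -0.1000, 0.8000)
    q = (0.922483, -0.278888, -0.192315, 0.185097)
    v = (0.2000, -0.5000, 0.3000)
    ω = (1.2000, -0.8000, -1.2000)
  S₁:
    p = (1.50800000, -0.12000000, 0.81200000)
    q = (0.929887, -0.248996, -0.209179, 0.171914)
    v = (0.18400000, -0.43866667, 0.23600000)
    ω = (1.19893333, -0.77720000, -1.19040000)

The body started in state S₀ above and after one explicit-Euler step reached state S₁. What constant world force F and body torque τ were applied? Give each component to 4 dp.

rate change Δω = (-0.00106667, 0.02280000, 0.00960000)
gyro term ω₀×Iω₀ = (-0.1152, -0.1440, -0.0192)
applied torque τ = (-0.1200, -0.0300, 0.0000)
Δv = v₁−v₀ = (-0.01600000, 0.06133333, -0.06400000)
m·(v₁−v₀)/dt = (-0.6000, 2.3000, -2.4000)

F = (-0.6000, 2.3000, -2.4000)
τ = (-0.1200, -0.0300, 0.0000)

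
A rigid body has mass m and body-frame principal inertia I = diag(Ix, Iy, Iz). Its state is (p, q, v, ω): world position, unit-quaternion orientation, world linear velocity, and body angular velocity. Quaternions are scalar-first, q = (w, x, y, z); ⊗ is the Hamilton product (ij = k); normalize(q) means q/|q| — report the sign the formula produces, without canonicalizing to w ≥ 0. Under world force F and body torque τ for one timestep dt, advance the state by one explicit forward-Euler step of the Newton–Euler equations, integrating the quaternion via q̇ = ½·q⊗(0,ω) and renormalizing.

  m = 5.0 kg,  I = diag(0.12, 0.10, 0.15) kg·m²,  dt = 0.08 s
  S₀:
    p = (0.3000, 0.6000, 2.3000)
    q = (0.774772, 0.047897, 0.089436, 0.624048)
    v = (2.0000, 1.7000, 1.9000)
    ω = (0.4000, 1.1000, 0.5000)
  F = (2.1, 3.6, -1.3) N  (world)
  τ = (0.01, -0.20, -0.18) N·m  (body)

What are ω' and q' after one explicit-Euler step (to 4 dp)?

α = I⁻¹(τ − ω×Iω) = (-0.1458, -1.9400, -1.1413)
ω + α·dt = (0.3883, 0.9448, 0.4087)
Hamilton product q⊗(0,ω) = (-0.4295624, -0.3318260, 1.0779199, 0.4042983)
updated quaternion q' = (0.7566, 0.0346, 0.1324, 0.6394)

ω' = (0.3883, 0.9448, 0.4087)
q' = (0.7566, 0.0346, 0.1324, 0.6394)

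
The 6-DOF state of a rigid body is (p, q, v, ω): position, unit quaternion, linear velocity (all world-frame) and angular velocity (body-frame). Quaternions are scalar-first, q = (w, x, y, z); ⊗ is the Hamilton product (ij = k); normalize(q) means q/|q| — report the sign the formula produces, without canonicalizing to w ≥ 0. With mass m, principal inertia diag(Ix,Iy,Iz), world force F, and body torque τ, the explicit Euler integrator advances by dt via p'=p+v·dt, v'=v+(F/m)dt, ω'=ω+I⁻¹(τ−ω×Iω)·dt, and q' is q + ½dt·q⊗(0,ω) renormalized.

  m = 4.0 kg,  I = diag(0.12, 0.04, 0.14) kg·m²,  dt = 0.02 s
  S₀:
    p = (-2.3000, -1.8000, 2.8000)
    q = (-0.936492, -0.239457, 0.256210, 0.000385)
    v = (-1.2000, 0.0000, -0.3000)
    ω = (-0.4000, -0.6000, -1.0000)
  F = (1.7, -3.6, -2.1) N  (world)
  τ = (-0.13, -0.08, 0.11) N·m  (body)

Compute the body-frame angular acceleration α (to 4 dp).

α = (-1.5833, -1.8000, 0.9229)

ω×(Iω) gyroscopic = (0.0600, -0.0080, -0.0192)
α = I⁻¹(τ − ω×Iω) = (-1.5833, -1.8000, 0.9229)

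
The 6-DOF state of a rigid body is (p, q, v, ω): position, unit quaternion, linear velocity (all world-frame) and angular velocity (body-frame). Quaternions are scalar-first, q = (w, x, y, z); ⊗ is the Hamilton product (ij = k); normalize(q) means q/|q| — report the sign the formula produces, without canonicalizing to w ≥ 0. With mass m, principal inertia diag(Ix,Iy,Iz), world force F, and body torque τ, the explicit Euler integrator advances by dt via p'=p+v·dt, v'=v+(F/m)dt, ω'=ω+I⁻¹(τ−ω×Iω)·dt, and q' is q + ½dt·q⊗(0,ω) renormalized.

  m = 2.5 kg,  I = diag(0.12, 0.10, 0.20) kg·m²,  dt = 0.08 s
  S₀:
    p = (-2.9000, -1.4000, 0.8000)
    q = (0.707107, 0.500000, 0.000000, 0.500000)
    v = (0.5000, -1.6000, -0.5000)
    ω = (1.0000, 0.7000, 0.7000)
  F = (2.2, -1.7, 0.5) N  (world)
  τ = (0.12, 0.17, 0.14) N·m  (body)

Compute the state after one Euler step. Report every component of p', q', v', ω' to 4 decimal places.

ω×(Iω) gyroscopic = (0.0490, -0.0560, -0.0140)
angular accel α = (0.5917, 2.2600, 0.7700)
ω + α·dt = (1.0473, 0.8808, 0.7616)
q⊗(0,ω) = (-0.8500000, 0.3571070, 0.6449749, 0.8449749)
q + ½dt·q⊗(0,ω), renormalized = (0.6720, 0.5135, 0.0258, 0.5330)
a = (0.8800, -0.6800, 0.2000)
p + v·dt = (-2.8600, -1.5280, 0.7600)
v + (F/m)dt = (0.5704, -1.6544, -0.4840)

p' = (-2.8600, -1.5280, 0.7600)
q' = (0.6720, 0.5135, 0.0258, 0.5330)
v' = (0.5704, -1.6544, -0.4840)
ω' = (1.0473, 0.8808, 0.7616)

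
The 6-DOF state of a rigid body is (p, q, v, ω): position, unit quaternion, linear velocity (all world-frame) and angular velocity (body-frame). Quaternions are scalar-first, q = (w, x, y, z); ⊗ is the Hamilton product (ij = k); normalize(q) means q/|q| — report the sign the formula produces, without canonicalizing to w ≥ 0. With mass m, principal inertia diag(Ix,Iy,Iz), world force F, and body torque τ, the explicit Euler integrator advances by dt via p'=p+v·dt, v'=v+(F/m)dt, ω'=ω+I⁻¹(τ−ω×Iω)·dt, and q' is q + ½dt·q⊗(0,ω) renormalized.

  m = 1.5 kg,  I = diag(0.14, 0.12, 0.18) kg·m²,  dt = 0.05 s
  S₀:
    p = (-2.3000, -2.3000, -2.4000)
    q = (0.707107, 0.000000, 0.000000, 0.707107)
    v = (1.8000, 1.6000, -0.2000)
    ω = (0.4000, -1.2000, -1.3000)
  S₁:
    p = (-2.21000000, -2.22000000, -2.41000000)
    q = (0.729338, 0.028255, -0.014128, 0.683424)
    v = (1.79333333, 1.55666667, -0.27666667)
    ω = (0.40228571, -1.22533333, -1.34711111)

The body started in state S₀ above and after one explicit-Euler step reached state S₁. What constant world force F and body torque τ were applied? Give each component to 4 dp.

F = (-0.2000, -1.3000, -2.3000)
τ = (0.1000, -0.0400, -0.1600)

rate change Δω = (0.00228571, -0.02533333, -0.04711111)
precession coupling = (0.0936, 0.0208, 0.0096)
I·α + gyro = (0.1000, -0.0400, -0.1600)
velocity change Δv = (-0.00666667, -0.04333333, -0.07666667)
F = m·Δv/dt = (-0.2000, -1.3000, -2.3000)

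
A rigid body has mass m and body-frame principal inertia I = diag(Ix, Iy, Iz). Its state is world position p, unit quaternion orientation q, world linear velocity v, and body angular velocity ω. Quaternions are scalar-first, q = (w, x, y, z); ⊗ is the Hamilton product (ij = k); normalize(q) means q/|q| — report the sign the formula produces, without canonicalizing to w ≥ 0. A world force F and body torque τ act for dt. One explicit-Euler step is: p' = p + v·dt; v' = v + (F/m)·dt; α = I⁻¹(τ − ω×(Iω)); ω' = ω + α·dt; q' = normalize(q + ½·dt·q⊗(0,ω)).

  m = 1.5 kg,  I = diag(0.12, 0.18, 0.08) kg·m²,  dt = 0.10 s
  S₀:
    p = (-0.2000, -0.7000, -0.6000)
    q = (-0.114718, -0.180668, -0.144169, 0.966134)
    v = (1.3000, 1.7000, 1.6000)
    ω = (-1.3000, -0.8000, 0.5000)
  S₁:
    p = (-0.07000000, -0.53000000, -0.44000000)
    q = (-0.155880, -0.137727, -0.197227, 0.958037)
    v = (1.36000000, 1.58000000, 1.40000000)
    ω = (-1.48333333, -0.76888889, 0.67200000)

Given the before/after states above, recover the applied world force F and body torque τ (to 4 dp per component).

Δv = v₁−v₀ = (0.06000000, -0.12000000, -0.20000000)
m·(v₁−v₀)/dt = (0.9000, -1.8000, -3.0000)
Δω = ω₁−ω₀ = (-0.18333333, 0.03111111, 0.17200000)
ω₀×(Iω₀) = (0.0400, -0.0260, 0.0624)
I·α + gyro = (-0.1800, 0.0300, 0.2000)

F = (0.9000, -1.8000, -3.0000)
τ = (-0.1800, 0.0300, 0.2000)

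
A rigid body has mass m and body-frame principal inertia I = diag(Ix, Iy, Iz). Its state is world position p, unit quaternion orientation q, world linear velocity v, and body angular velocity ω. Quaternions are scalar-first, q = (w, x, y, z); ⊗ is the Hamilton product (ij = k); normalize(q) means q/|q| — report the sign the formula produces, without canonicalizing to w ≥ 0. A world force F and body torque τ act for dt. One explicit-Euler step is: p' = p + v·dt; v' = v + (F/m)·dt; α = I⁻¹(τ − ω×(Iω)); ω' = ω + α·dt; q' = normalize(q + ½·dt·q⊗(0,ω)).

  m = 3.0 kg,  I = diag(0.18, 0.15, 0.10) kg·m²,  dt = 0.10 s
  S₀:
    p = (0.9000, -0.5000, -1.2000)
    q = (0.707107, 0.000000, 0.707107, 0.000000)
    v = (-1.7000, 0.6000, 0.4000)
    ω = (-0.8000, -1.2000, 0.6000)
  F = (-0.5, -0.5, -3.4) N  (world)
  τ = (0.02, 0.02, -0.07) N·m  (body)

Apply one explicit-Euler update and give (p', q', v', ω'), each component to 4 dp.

p' = (0.7300, -0.4400, -1.1600)
q' = (0.7473, -0.0070, 0.6627, 0.0493)
v' = (-1.7167, 0.5833, 0.2867)
ω' = (-0.8089, -1.1611, 0.5588)

ω×(Iω) gyroscopic = (0.0360, -0.0384, -0.0288)
α = I⁻¹(τ − ω×Iω) = (-0.0889, 0.3893, -0.4120)
ω + α·dt = (-0.8089, -1.1611, 0.5588)
Hamilton product q⊗(0,ω) = (0.8485284, -0.1414214, -0.8485284, 0.9899498)
q' = normalize(q + ½dt·q⊗(0,ω)) = (0.7473, -0.0070, 0.6627, 0.0493)
new position p' = (0.7300, -0.4400, -1.1600)
v + (F/m)dt = (-1.7167, 0.5833, 0.2867)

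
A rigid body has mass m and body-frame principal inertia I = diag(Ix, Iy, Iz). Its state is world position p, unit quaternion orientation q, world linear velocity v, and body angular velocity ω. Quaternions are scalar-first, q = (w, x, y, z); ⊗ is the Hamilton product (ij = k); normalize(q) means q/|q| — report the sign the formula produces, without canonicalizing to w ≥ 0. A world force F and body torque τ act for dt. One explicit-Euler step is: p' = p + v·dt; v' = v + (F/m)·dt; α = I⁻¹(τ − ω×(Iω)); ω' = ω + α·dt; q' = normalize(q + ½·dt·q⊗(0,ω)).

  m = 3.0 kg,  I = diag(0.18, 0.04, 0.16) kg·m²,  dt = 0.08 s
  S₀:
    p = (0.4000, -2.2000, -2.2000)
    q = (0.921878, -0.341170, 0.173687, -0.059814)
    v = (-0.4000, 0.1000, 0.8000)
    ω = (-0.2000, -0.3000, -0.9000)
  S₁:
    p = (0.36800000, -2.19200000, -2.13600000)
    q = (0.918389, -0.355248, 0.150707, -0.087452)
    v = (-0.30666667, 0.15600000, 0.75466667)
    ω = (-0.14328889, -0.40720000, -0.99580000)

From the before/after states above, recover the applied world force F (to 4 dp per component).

velocity change Δv = (0.09333333, 0.05600000, -0.04533333)
F = m·Δv/dt = (3.5000, 2.1000, -1.7000)

F = (3.5000, 2.1000, -1.7000)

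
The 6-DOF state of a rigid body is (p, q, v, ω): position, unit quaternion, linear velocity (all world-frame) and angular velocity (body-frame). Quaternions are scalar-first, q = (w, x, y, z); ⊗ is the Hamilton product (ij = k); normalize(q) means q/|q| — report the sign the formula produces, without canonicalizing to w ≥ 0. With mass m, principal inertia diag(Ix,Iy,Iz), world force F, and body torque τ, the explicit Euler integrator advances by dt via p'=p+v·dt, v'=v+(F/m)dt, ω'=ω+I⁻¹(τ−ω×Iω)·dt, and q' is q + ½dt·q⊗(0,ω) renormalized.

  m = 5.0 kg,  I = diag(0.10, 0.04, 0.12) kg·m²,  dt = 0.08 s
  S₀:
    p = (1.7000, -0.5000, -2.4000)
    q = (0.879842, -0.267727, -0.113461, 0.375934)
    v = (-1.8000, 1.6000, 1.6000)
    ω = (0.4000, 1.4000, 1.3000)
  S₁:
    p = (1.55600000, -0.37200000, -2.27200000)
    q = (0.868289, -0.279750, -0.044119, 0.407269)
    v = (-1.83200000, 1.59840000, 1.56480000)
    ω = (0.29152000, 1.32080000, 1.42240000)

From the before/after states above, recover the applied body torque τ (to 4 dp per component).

Δω = ω₁−ω₀ = (-0.10848000, -0.07920000, 0.12240000)
ω₀×(Iω₀) = (0.1456, -0.0104, -0.0336)
applied torque τ = (0.0100, -0.0500, 0.1500)

τ = (0.0100, -0.0500, 0.1500)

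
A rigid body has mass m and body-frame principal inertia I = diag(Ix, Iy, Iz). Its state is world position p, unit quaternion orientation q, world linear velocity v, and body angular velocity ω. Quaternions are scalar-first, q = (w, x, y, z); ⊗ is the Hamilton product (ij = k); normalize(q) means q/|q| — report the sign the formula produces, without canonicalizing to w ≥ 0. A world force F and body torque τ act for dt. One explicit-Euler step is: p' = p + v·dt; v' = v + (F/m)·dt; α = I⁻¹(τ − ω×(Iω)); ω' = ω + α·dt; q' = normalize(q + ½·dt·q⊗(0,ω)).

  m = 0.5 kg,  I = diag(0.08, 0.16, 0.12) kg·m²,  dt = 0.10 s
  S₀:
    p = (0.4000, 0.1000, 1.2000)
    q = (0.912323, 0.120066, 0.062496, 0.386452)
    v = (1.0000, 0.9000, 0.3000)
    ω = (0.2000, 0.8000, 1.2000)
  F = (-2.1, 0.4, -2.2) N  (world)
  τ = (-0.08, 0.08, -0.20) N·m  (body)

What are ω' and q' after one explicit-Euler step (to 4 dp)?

ω' = (0.1480, 0.8560, 1.0227)
q' = (0.8831, 0.1172, 0.0954, 0.4442)

precession coupling ω×(Iω) = (-0.0384, -0.0096, 0.0128)
angular accel α = (-0.5200, 0.5600, -1.7733)
ω + α·dt = (0.1480, 0.8560, 1.0227)
Hamilton product q⊗(0,ω) = (-0.5377524, -0.0517018, 0.6630696, 1.1783412)
updated quaternion q' = (0.8831, 0.1172, 0.0954, 0.4442)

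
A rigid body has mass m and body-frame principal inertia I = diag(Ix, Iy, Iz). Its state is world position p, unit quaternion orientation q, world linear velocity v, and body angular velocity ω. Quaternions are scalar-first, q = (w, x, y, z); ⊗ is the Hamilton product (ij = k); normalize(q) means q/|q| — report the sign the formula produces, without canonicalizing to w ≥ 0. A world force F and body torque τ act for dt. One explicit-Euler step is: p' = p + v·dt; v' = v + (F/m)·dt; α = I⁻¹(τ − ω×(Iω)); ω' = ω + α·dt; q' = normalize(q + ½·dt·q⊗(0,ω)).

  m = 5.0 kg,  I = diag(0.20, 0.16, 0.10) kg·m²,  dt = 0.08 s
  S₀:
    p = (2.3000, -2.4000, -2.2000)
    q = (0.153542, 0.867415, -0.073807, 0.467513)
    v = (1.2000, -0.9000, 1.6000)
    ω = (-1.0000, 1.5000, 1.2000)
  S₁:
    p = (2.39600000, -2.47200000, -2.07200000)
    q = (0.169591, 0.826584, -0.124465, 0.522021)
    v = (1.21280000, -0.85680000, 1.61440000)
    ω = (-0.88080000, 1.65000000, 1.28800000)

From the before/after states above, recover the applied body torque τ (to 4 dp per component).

Δω = ω₁−ω₀ = (0.11920000, 0.15000000, 0.08800000)
I·α + gyro = (0.1900, 0.1800, 0.1700)

τ = (0.1900, 0.1800, 0.1700)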